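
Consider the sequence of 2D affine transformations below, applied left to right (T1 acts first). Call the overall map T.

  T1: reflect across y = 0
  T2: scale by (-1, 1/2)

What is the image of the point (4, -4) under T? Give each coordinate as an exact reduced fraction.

T1 reflect across y = 0: (4, -4) → (4, 4)
T2 scale by (-1, 1/2): (4, 4) → (-4, 2)

T(p) = (-4, 2)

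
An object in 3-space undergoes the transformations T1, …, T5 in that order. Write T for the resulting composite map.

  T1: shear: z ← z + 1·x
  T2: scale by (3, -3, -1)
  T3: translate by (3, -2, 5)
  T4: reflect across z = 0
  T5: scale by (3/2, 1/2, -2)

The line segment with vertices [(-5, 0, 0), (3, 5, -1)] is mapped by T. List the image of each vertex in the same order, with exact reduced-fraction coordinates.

T1 shear: z ← z + 1·x: (-5, 0, 0) → (-5, 0, -5); (3, 5, -1) → (3, 5, 2)
T2 scale by (3, -3, -1): (-5, 0, -5) → (-15, 0, 5); (3, 5, 2) → (9, -15, -2)
T3 translate by (3, -2, 5): (-15, 0, 5) → (-12, -2, 10); (9, -15, -2) → (12, -17, 3)
T4 reflect across z = 0: (-12, -2, 10) → (-12, -2, -10); (12, -17, 3) → (12, -17, -3)
T5 scale by (3/2, 1/2, -2): (-12, -2, -10) → (-18, -1, 20); (12, -17, -3) → (18, -17/2, 6)

image vertices: (-18, -1, 20), (18, -17/2, 6)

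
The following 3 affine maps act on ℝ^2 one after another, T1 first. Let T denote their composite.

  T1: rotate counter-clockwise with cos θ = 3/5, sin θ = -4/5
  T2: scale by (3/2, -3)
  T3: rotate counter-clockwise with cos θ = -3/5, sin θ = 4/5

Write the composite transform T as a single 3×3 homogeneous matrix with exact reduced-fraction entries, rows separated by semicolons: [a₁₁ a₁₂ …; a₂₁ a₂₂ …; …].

T1 = [3/5 4/5 0; -4/5 3/5 0; 0 0 1]
T2·T1 = [9/10 6/5 0; 12/5 -9/5 0; 0 0 1]
T3·…·T1 = [-123/50 18/25 0; -18/25 51/25 0; 0 0 1]

T = [-123/50 18/25 0; -18/25 51/25 0; 0 0 1]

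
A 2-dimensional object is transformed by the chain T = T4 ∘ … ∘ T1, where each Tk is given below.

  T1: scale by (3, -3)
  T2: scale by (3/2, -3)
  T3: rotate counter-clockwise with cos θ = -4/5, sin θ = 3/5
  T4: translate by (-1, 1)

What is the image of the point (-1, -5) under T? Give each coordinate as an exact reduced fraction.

T(p) = (148/5, 343/10)

T1 scale by (3, -3): (-1, -5) → (-3, 15)
T2 scale by (3/2, -3): (-3, 15) → (-9/2, -45)
T3 rotate counter-clockwise with cos θ = -4/5, sin θ = 3/5: (-9/2, -45) → (153/5, 333/10)
T4 translate by (-1, 1): (153/5, 333/10) → (148/5, 343/10)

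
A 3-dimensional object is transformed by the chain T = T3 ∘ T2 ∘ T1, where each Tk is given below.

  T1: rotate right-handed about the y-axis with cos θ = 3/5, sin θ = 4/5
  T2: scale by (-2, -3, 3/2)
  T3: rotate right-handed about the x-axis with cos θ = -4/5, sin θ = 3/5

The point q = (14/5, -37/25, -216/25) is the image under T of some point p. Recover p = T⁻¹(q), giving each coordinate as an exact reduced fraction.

p = (-5, 4/3, 2)

T1 = [3/5 0 4/5 0; 0 1 0 0; -4/5 0 3/5 0; 0 0 0 1]
T2·T1 = [-6/5 0 -8/5 0; 0 -3 0 0; -6/5 0 9/10 0; 0 0 0 1]
T3·…·T1 = [-6/5 0 -8/5 0; 18/25 12/5 -27/50 0; 24/25 -9/5 -18/25 0; 0 0 0 1]
det M = 9; M⁻¹ = [-3/10 8/25 32/75 0; 0 4/15 -1/5 0; -2/5 -6/25 -8/25 0; 0 0 0 1]
M⁻¹ · (14/5, -37/25, -216/25)ᵀ = (-5, 4/3, 2)ᵀ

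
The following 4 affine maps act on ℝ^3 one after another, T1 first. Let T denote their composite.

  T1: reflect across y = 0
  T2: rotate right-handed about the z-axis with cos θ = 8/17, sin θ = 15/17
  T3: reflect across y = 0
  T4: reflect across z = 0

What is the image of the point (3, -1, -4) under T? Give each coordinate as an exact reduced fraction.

T(p) = (9/17, -53/17, 4)

T1 reflect across y = 0: (3, -1, -4) → (3, 1, -4)
T2 rotate right-handed about the z-axis with cos θ = 8/17, sin θ = 15/17: (3, 1, -4) → (9/17, 53/17, -4)
T3 reflect across y = 0: (9/17, 53/17, -4) → (9/17, -53/17, -4)
T4 reflect across z = 0: (9/17, -53/17, -4) → (9/17, -53/17, 4)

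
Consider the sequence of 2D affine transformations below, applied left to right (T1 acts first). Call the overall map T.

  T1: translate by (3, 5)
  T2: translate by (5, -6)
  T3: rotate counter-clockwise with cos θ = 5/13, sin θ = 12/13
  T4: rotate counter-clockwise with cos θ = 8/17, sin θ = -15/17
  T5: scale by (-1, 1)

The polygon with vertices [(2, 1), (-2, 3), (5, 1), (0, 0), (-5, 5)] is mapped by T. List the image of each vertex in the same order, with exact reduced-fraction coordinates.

image vertices: (-2200/221, 210/221), (-1278/221, 566/221), (-220/17, 21/17), (-137/17, -4/17), (-576/221, 943/221)

T1 translate by (3, 5): (2, 1) → (5, 6); (-2, 3) → (1, 8); (5, 1) → (8, 6); (0, 0) → (3, 5); (-5, 5) → (-2, 10)
T2 translate by (5, -6): (5, 6) → (10, 0); (1, 8) → (6, 2); (8, 6) → (13, 0); (3, 5) → (8, -1); (-2, 10) → (3, 4)
T3 rotate counter-clockwise with cos θ = 5/13, sin θ = 12/13: (10, 0) → (50/13, 120/13); (6, 2) → (6/13, 82/13); (13, 0) → (5, 12); (8, -1) → (4, 7); (3, 4) → (-33/13, 56/13)
T4 rotate counter-clockwise with cos θ = 8/17, sin θ = -15/17: (50/13, 120/13) → (2200/221, 210/221); (6/13, 82/13) → (1278/221, 566/221); (5, 12) → (220/17, 21/17); (4, 7) → (137/17, -4/17); (-33/13, 56/13) → (576/221, 943/221)
T5 scale by (-1, 1): (2200/221, 210/221) → (-2200/221, 210/221); (1278/221, 566/221) → (-1278/221, 566/221); (220/17, 21/17) → (-220/17, 21/17); (137/17, -4/17) → (-137/17, -4/17); (576/221, 943/221) → (-576/221, 943/221)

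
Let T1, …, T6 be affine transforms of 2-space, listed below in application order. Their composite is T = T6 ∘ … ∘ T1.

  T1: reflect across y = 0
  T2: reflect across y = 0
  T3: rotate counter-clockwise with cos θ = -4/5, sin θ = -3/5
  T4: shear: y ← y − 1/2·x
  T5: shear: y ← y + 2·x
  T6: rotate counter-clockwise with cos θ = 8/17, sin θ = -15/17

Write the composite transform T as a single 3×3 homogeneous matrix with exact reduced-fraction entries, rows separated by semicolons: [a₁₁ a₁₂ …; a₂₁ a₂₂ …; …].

T1 = [1 0 0; 0 -1 0; 0 0 1]
T2·T1 = [1 0 0; 0 1 0; 0 0 1]
T3·…·T1 = [-4/5 3/5 0; -3/5 -4/5 0; 0 0 1]
T4·…·T1 = [-4/5 3/5 0; -1/5 -11/10 0; 0 0 1]
T5·…·T1 = [-4/5 3/5 0; -9/5 1/10 0; 0 0 1]
T6·…·T1 = [-167/85 63/170 0; -12/85 -41/85 0; 0 0 1]

T = [-167/85 63/170 0; -12/85 -41/85 0; 0 0 1]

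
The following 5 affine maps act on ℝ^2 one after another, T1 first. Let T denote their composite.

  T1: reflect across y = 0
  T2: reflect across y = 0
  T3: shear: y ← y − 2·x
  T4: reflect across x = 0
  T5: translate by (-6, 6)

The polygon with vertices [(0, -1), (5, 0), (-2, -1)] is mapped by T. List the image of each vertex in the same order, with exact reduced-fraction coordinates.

image vertices: (-6, 5), (-11, -4), (-4, 9)

T1 reflect across y = 0: (0, -1) → (0, 1); (5, 0) → (5, 0); (-2, -1) → (-2, 1)
T2 reflect across y = 0: (0, 1) → (0, -1); (5, 0) → (5, 0); (-2, 1) → (-2, -1)
T3 shear: y ← y − 2·x: (0, -1) → (0, -1); (5, 0) → (5, -10); (-2, -1) → (-2, 3)
T4 reflect across x = 0: (0, -1) → (0, -1); (5, -10) → (-5, -10); (-2, 3) → (2, 3)
T5 translate by (-6, 6): (0, -1) → (-6, 5); (-5, -10) → (-11, -4); (2, 3) → (-4, 9)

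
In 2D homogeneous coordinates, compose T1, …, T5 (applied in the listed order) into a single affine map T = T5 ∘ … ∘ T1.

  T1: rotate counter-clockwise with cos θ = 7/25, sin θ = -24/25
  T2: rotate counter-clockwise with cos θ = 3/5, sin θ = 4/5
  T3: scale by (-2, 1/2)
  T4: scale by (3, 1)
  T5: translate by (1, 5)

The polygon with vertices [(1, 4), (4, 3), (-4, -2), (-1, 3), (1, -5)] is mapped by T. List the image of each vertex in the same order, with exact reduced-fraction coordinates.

T1 rotate counter-clockwise with cos θ = 7/25, sin θ = -24/25: (1, 4) → (103/25, 4/25); (4, 3) → (4, -3); (-4, -2) → (-76/25, 82/25); (-1, 3) → (13/5, 9/5); (1, -5) → (-113/25, -59/25)
T2 rotate counter-clockwise with cos θ = 3/5, sin θ = 4/5: (103/25, 4/25) → (293/125, 424/125); (4, -3) → (24/5, 7/5); (-76/25, 82/25) → (-556/125, -58/125); (13/5, 9/5) → (3/25, 79/25); (-113/25, -59/25) → (-103/125, -629/125)
T3 scale by (-2, 1/2): (293/125, 424/125) → (-586/125, 212/125); (24/5, 7/5) → (-48/5, 7/10); (-556/125, -58/125) → (1112/125, -29/125); (3/25, 79/25) → (-6/25, 79/50); (-103/125, -629/125) → (206/125, -629/250)
T4 scale by (3, 1): (-586/125, 212/125) → (-1758/125, 212/125); (-48/5, 7/10) → (-144/5, 7/10); (1112/125, -29/125) → (3336/125, -29/125); (-6/25, 79/50) → (-18/25, 79/50); (206/125, -629/250) → (618/125, -629/250)
T5 translate by (1, 5): (-1758/125, 212/125) → (-1633/125, 837/125); (-144/5, 7/10) → (-139/5, 57/10); (3336/125, -29/125) → (3461/125, 596/125); (-18/25, 79/50) → (7/25, 329/50); (618/125, -629/250) → (743/125, 621/250)

image vertices: (-1633/125, 837/125), (-139/5, 57/10), (3461/125, 596/125), (7/25, 329/50), (743/125, 621/250)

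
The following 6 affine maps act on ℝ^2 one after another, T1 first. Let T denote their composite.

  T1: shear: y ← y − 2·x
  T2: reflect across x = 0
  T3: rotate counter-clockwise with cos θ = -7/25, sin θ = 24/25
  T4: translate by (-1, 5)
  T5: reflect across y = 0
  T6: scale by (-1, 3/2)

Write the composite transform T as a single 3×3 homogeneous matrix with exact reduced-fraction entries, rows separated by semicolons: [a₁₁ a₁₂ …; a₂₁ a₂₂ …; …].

T = [-11/5 24/25 1; 3/5 21/50 -15/2; 0 0 1]

T1 = [1 0 0; -2 1 0; 0 0 1]
T2·T1 = [-1 0 0; -2 1 0; 0 0 1]
T3·…·T1 = [11/5 -24/25 0; -2/5 -7/25 0; 0 0 1]
T4·…·T1 = [11/5 -24/25 -1; -2/5 -7/25 5; 0 0 1]
T5·…·T1 = [11/5 -24/25 -1; 2/5 7/25 -5; 0 0 1]
T6·…·T1 = [-11/5 24/25 1; 3/5 21/50 -15/2; 0 0 1]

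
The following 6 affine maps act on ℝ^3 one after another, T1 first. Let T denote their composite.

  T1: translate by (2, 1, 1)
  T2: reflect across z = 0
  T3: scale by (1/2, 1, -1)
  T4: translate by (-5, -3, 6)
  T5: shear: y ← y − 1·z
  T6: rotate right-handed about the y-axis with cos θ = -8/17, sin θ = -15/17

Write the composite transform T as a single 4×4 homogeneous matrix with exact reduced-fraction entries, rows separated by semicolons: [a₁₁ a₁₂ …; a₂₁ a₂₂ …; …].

T = [-4/17 0 -15/17 -73/17; 0 1 -1 -9; 15/34 0 -8/17 -116/17; 0 0 0 1]

T1 = [1 0 0 2; 0 1 0 1; 0 0 1 1; 0 0 0 1]
T2·T1 = [1 0 0 2; 0 1 0 1; 0 0 -1 -1; 0 0 0 1]
T3·…·T1 = [1/2 0 0 1; 0 1 0 1; 0 0 1 1; 0 0 0 1]
T4·…·T1 = [1/2 0 0 -4; 0 1 0 -2; 0 0 1 7; 0 0 0 1]
T5·…·T1 = [1/2 0 0 -4; 0 1 -1 -9; 0 0 1 7; 0 0 0 1]
T6·…·T1 = [-4/17 0 -15/17 -73/17; 0 1 -1 -9; 15/34 0 -8/17 -116/17; 0 0 0 1]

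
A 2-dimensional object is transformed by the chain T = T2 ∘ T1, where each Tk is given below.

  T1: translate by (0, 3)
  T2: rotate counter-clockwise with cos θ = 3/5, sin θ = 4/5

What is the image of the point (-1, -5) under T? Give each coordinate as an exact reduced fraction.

T1 translate by (0, 3): (-1, -5) → (-1, -2)
T2 rotate counter-clockwise with cos θ = 3/5, sin θ = 4/5: (-1, -2) → (1, -2)

T(p) = (1, -2)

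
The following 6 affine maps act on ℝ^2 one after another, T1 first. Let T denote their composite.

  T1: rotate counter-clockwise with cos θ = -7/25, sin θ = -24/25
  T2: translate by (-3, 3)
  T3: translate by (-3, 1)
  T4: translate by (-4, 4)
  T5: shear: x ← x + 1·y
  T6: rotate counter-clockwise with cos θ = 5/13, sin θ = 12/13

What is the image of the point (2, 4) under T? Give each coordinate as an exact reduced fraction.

T1 rotate counter-clockwise with cos θ = -7/25, sin θ = -24/25: (2, 4) → (82/25, -76/25)
T2 translate by (-3, 3): (82/25, -76/25) → (7/25, -1/25)
T3 translate by (-3, 1): (7/25, -1/25) → (-68/25, 24/25)
T4 translate by (-4, 4): (-68/25, 24/25) → (-168/25, 124/25)
T5 shear: x ← x + 1·y: (-168/25, 124/25) → (-44/25, 124/25)
T6 rotate counter-clockwise with cos θ = 5/13, sin θ = 12/13: (-44/25, 124/25) → (-1708/325, 92/325)

T(p) = (-1708/325, 92/325)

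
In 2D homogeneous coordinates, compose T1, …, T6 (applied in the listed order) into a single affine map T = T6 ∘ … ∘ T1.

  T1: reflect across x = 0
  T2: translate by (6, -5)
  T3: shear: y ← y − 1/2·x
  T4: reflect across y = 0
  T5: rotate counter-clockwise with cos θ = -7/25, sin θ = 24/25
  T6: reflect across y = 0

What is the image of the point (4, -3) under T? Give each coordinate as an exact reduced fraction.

T(p) = (-46/5, 3/5)

T1 reflect across x = 0: (4, -3) → (-4, -3)
T2 translate by (6, -5): (-4, -3) → (2, -8)
T3 shear: y ← y − 1/2·x: (2, -8) → (2, -9)
T4 reflect across y = 0: (2, -9) → (2, 9)
T5 rotate counter-clockwise with cos θ = -7/25, sin θ = 24/25: (2, 9) → (-46/5, -3/5)
T6 reflect across y = 0: (-46/5, -3/5) → (-46/5, 3/5)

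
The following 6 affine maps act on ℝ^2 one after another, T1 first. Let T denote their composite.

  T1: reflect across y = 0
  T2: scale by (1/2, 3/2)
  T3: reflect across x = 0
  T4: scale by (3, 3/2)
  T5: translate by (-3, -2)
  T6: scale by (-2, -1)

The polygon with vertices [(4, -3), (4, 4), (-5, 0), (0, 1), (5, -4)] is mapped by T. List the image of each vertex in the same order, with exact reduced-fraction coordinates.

image vertices: (18, -19/4), (18, 11), (-9, 2), (6, 17/4), (21, -7)

T1 reflect across y = 0: (4, -3) → (4, 3); (4, 4) → (4, -4); (-5, 0) → (-5, 0); (0, 1) → (0, -1); (5, -4) → (5, 4)
T2 scale by (1/2, 3/2): (4, 3) → (2, 9/2); (4, -4) → (2, -6); (-5, 0) → (-5/2, 0); (0, -1) → (0, -3/2); (5, 4) → (5/2, 6)
T3 reflect across x = 0: (2, 9/2) → (-2, 9/2); (2, -6) → (-2, -6); (-5/2, 0) → (5/2, 0); (0, -3/2) → (0, -3/2); (5/2, 6) → (-5/2, 6)
T4 scale by (3, 3/2): (-2, 9/2) → (-6, 27/4); (-2, -6) → (-6, -9); (5/2, 0) → (15/2, 0); (0, -3/2) → (0, -9/4); (-5/2, 6) → (-15/2, 9)
T5 translate by (-3, -2): (-6, 27/4) → (-9, 19/4); (-6, -9) → (-9, -11); (15/2, 0) → (9/2, -2); (0, -9/4) → (-3, -17/4); (-15/2, 9) → (-21/2, 7)
T6 scale by (-2, -1): (-9, 19/4) → (18, -19/4); (-9, -11) → (18, 11); (9/2, -2) → (-9, 2); (-3, -17/4) → (6, 17/4); (-21/2, 7) → (21, -7)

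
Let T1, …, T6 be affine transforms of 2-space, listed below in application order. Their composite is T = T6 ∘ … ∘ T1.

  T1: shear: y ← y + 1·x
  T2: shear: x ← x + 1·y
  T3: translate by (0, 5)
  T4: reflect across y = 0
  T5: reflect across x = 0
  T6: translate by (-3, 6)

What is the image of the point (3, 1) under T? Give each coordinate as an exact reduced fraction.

T(p) = (-10, -3)

T1 shear: y ← y + 1·x: (3, 1) → (3, 4)
T2 shear: x ← x + 1·y: (3, 4) → (7, 4)
T3 translate by (0, 5): (7, 4) → (7, 9)
T4 reflect across y = 0: (7, 9) → (7, -9)
T5 reflect across x = 0: (7, -9) → (-7, -9)
T6 translate by (-3, 6): (-7, -9) → (-10, -3)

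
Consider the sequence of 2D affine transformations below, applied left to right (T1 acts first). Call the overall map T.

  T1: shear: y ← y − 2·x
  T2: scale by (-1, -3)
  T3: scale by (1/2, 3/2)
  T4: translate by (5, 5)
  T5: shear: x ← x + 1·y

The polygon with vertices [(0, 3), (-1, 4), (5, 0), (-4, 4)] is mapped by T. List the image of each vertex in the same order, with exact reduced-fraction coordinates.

T1 shear: y ← y − 2·x: (0, 3) → (0, 3); (-1, 4) → (-1, 6); (5, 0) → (5, -10); (-4, 4) → (-4, 12)
T2 scale by (-1, -3): (0, 3) → (0, -9); (-1, 6) → (1, -18); (5, -10) → (-5, 30); (-4, 12) → (4, -36)
T3 scale by (1/2, 3/2): (0, -9) → (0, -27/2); (1, -18) → (1/2, -27); (-5, 30) → (-5/2, 45); (4, -36) → (2, -54)
T4 translate by (5, 5): (0, -27/2) → (5, -17/2); (1/2, -27) → (11/2, -22); (-5/2, 45) → (5/2, 50); (2, -54) → (7, -49)
T5 shear: x ← x + 1·y: (5, -17/2) → (-7/2, -17/2); (11/2, -22) → (-33/2, -22); (5/2, 50) → (105/2, 50); (7, -49) → (-42, -49)

image vertices: (-7/2, -17/2), (-33/2, -22), (105/2, 50), (-42, -49)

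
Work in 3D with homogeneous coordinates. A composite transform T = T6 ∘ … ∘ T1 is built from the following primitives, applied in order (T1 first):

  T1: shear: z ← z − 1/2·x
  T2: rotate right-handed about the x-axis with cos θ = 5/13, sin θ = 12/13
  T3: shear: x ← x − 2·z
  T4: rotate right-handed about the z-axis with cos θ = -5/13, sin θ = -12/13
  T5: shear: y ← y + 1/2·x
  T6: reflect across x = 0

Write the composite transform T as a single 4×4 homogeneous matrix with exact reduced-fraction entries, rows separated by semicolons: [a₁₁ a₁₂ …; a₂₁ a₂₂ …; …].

T = [18/169 -180/169 94/169 0; -255/169 353/169 133/169 0; -5/26 12/13 5/13 0; 0 0 0 1]

T1 = [1 0 0 0; 0 1 0 0; -1/2 0 1 0; 0 0 0 1]
T2·T1 = [1 0 0 0; 6/13 5/13 -12/13 0; -5/26 12/13 5/13 0; 0 0 0 1]
T3·…·T1 = [18/13 -24/13 -10/13 0; 6/13 5/13 -12/13 0; -5/26 12/13 5/13 0; 0 0 0 1]
T4·…·T1 = [-18/169 180/169 -94/169 0; -246/169 263/169 180/169 0; -5/26 12/13 5/13 0; 0 0 0 1]
T5·…·T1 = [-18/169 180/169 -94/169 0; -255/169 353/169 133/169 0; -5/26 12/13 5/13 0; 0 0 0 1]
T6·…·T1 = [18/169 -180/169 94/169 0; -255/169 353/169 133/169 0; -5/26 12/13 5/13 0; 0 0 0 1]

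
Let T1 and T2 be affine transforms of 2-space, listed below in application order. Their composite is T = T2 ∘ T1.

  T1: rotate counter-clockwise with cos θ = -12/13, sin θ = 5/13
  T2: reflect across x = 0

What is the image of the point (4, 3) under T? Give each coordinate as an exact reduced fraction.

T1 rotate counter-clockwise with cos θ = -12/13, sin θ = 5/13: (4, 3) → (-63/13, -16/13)
T2 reflect across x = 0: (-63/13, -16/13) → (63/13, -16/13)

T(p) = (63/13, -16/13)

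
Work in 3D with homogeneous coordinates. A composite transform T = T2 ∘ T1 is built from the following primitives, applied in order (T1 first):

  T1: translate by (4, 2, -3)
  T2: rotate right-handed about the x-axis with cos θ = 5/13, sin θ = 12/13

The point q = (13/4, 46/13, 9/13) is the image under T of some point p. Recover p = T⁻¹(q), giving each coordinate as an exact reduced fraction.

p = (-3/4, 0, 0)

T1 = [1 0 0 4; 0 1 0 2; 0 0 1 -3; 0 0 0 1]
T2·T1 = [1 0 0 4; 0 5/13 -12/13 46/13; 0 12/13 5/13 9/13; 0 0 0 1]
det M = 1; M⁻¹ = [1 0 0 -4; 0 5/13 12/13 -2; 0 -12/13 5/13 3; 0 0 0 1]
M⁻¹ · (13/4, 46/13, 9/13)ᵀ = (-3/4, 0, 0)ᵀ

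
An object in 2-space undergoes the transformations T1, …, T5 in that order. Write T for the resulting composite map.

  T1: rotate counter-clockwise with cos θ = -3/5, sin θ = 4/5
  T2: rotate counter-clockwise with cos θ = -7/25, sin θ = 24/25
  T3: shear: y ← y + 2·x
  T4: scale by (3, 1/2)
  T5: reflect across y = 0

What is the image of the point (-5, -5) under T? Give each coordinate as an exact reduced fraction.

T(p) = (-3, -5/2)

T1 rotate counter-clockwise with cos θ = -3/5, sin θ = 4/5: (-5, -5) → (7, -1)
T2 rotate counter-clockwise with cos θ = -7/25, sin θ = 24/25: (7, -1) → (-1, 7)
T3 shear: y ← y + 2·x: (-1, 7) → (-1, 5)
T4 scale by (3, 1/2): (-1, 5) → (-3, 5/2)
T5 reflect across y = 0: (-3, 5/2) → (-3, -5/2)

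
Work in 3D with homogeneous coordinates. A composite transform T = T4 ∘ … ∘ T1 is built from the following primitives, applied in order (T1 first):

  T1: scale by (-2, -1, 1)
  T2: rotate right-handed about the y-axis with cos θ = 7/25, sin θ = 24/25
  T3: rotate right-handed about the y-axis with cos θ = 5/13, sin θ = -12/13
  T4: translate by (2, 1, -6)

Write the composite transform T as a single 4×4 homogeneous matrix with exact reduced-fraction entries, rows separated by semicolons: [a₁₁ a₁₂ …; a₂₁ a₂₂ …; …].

T1 = [-2 0 0 0; 0 -1 0 0; 0 0 1 0; 0 0 0 1]
T2·T1 = [-14/25 0 24/25 0; 0 -1 0 0; 48/25 0 7/25 0; 0 0 0 1]
T3·…·T1 = [-646/325 0 36/325 0; 0 -1 0 0; 72/325 0 323/325 0; 0 0 0 1]
T4·…·T1 = [-646/325 0 36/325 2; 0 -1 0 1; 72/325 0 323/325 -6; 0 0 0 1]

T = [-646/325 0 36/325 2; 0 -1 0 1; 72/325 0 323/325 -6; 0 0 0 1]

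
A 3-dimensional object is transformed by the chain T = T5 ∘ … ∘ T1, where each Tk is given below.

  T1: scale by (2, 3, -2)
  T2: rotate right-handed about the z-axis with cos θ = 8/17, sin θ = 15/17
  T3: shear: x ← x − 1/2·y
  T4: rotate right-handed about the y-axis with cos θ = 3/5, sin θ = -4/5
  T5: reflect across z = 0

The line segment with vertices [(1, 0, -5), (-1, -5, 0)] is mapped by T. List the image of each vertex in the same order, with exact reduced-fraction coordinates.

image vertices: (-677/85, 30/17, -514/85), (852/85, -150/17, -1136/85)

T1 scale by (2, 3, -2): (1, 0, -5) → (2, 0, 10); (-1, -5, 0) → (-2, -15, 0)
T2 rotate right-handed about the z-axis with cos θ = 8/17, sin θ = 15/17: (2, 0, 10) → (16/17, 30/17, 10); (-2, -15, 0) → (209/17, -150/17, 0)
T3 shear: x ← x − 1/2·y: (16/17, 30/17, 10) → (1/17, 30/17, 10); (209/17, -150/17, 0) → (284/17, -150/17, 0)
T4 rotate right-handed about the y-axis with cos θ = 3/5, sin θ = -4/5: (1/17, 30/17, 10) → (-677/85, 30/17, 514/85); (284/17, -150/17, 0) → (852/85, -150/17, 1136/85)
T5 reflect across z = 0: (-677/85, 30/17, 514/85) → (-677/85, 30/17, -514/85); (852/85, -150/17, 1136/85) → (852/85, -150/17, -1136/85)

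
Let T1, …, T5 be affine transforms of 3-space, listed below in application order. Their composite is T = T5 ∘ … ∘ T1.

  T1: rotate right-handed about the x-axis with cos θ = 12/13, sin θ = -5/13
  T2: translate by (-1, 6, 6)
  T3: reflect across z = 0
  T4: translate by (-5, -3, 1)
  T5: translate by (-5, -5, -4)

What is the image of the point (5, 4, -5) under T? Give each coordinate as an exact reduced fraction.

T(p) = (-6, -3/13, -37/13)

T1 rotate right-handed about the x-axis with cos θ = 12/13, sin θ = -5/13: (5, 4, -5) → (5, 23/13, -80/13)
T2 translate by (-1, 6, 6): (5, 23/13, -80/13) → (4, 101/13, -2/13)
T3 reflect across z = 0: (4, 101/13, -2/13) → (4, 101/13, 2/13)
T4 translate by (-5, -3, 1): (4, 101/13, 2/13) → (-1, 62/13, 15/13)
T5 translate by (-5, -5, -4): (-1, 62/13, 15/13) → (-6, -3/13, -37/13)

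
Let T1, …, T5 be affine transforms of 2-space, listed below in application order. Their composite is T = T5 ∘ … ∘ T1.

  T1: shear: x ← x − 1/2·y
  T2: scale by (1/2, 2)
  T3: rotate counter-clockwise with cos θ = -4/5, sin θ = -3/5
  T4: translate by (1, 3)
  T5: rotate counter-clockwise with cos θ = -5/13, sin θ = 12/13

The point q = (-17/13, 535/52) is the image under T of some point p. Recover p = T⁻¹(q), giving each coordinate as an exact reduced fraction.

p = (-5, 5)

T1 = [1 -1/2 0; 0 1 0; 0 0 1]
T2·T1 = [1/2 -1/4 0; 0 2 0; 0 0 1]
T3·…·T1 = [-2/5 7/5 0; -3/10 -29/20 0; 0 0 1]
T4·…·T1 = [-2/5 7/5 1; -3/10 -29/20 3; 0 0 1]
T5·…·T1 = [28/65 4/5 -41/13; -33/130 37/20 -3/13; 0 0 1]
det M = 1; M⁻¹ = [37/20 -4/5 113/20; 33/130 28/65 9/10; 0 0 1]
M⁻¹ · (-17/13, 535/52)ᵀ = (-5, 5)ᵀ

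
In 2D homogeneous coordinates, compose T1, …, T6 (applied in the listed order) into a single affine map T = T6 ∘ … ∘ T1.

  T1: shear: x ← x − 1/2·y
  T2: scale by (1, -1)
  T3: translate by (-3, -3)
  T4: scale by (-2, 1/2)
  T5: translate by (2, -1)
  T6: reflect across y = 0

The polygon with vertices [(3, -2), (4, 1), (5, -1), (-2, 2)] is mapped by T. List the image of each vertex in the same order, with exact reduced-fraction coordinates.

T1 shear: x ← x − 1/2·y: (3, -2) → (4, -2); (4, 1) → (7/2, 1); (5, -1) → (11/2, -1); (-2, 2) → (-3, 2)
T2 scale by (1, -1): (4, -2) → (4, 2); (7/2, 1) → (7/2, -1); (11/2, -1) → (11/2, 1); (-3, 2) → (-3, -2)
T3 translate by (-3, -3): (4, 2) → (1, -1); (7/2, -1) → (1/2, -4); (11/2, 1) → (5/2, -2); (-3, -2) → (-6, -5)
T4 scale by (-2, 1/2): (1, -1) → (-2, -1/2); (1/2, -4) → (-1, -2); (5/2, -2) → (-5, -1); (-6, -5) → (12, -5/2)
T5 translate by (2, -1): (-2, -1/2) → (0, -3/2); (-1, -2) → (1, -3); (-5, -1) → (-3, -2); (12, -5/2) → (14, -7/2)
T6 reflect across y = 0: (0, -3/2) → (0, 3/2); (1, -3) → (1, 3); (-3, -2) → (-3, 2); (14, -7/2) → (14, 7/2)

image vertices: (0, 3/2), (1, 3), (-3, 2), (14, 7/2)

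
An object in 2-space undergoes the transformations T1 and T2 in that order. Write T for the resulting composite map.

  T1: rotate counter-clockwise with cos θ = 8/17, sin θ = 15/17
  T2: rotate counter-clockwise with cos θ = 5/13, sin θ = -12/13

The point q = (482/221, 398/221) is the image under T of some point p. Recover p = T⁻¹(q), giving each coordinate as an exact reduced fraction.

T1 = [8/17 -15/17 0; 15/17 8/17 0; 0 0 1]
T2·T1 = [220/221 21/221 0; -21/221 220/221 0; 0 0 1]
det M = 1; M⁻¹ = [220/221 -21/221 0; 21/221 220/221 0; 0 0 1]
M⁻¹ · (482/221, 398/221)ᵀ = (2, 2)ᵀ

p = (2, 2)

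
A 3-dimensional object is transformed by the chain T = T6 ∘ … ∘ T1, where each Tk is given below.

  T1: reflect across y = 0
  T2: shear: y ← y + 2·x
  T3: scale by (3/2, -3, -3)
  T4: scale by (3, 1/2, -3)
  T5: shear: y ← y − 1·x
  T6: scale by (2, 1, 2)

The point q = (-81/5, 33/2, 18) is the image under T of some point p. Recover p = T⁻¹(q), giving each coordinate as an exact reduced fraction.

p = (-9/5, 2, 1)

T1 = [1 0 0 0; 0 -1 0 0; 0 0 1 0; 0 0 0 1]
T2·T1 = [1 0 0 0; 2 -1 0 0; 0 0 1 0; 0 0 0 1]
T3·…·T1 = [3/2 0 0 0; -6 3 0 0; 0 0 -3 0; 0 0 0 1]
T4·…·T1 = [9/2 0 0 0; -3 3/2 0 0; 0 0 9 0; 0 0 0 1]
T5·…·T1 = [9/2 0 0 0; -15/2 3/2 0 0; 0 0 9 0; 0 0 0 1]
T6·…·T1 = [9 0 0 0; -15/2 3/2 0 0; 0 0 18 0; 0 0 0 1]
det M = 243; M⁻¹ = [1/9 0 0 0; 5/9 2/3 0 0; 0 0 1/18 0; 0 0 0 1]
M⁻¹ · (-81/5, 33/2, 18)ᵀ = (-9/5, 2, 1)ᵀ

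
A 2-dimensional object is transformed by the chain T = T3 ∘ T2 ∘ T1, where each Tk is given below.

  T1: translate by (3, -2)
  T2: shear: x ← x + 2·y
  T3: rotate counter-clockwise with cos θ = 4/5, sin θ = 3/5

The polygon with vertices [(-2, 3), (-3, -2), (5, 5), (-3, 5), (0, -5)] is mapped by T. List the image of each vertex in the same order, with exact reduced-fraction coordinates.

T1 translate by (3, -2): (-2, 3) → (1, 1); (-3, -2) → (0, -4); (5, 5) → (8, 3); (-3, 5) → (0, 3); (0, -5) → (3, -7)
T2 shear: x ← x + 2·y: (1, 1) → (3, 1); (0, -4) → (-8, -4); (8, 3) → (14, 3); (0, 3) → (6, 3); (3, -7) → (-11, -7)
T3 rotate counter-clockwise with cos θ = 4/5, sin θ = 3/5: (3, 1) → (9/5, 13/5); (-8, -4) → (-4, -8); (14, 3) → (47/5, 54/5); (6, 3) → (3, 6); (-11, -7) → (-23/5, -61/5)

image vertices: (9/5, 13/5), (-4, -8), (47/5, 54/5), (3, 6), (-23/5, -61/5)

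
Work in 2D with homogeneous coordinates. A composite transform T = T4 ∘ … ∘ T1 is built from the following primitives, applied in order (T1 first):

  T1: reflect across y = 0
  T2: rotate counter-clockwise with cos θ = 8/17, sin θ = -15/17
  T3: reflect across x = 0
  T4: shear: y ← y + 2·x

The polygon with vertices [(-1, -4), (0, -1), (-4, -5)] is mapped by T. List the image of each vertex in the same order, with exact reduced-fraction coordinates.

image vertices: (-52/17, -57/17), (-15/17, -22/17), (-43/17, 14/17)

T1 reflect across y = 0: (-1, -4) → (-1, 4); (0, -1) → (0, 1); (-4, -5) → (-4, 5)
T2 rotate counter-clockwise with cos θ = 8/17, sin θ = -15/17: (-1, 4) → (52/17, 47/17); (0, 1) → (15/17, 8/17); (-4, 5) → (43/17, 100/17)
T3 reflect across x = 0: (52/17, 47/17) → (-52/17, 47/17); (15/17, 8/17) → (-15/17, 8/17); (43/17, 100/17) → (-43/17, 100/17)
T4 shear: y ← y + 2·x: (-52/17, 47/17) → (-52/17, -57/17); (-15/17, 8/17) → (-15/17, -22/17); (-43/17, 100/17) → (-43/17, 14/17)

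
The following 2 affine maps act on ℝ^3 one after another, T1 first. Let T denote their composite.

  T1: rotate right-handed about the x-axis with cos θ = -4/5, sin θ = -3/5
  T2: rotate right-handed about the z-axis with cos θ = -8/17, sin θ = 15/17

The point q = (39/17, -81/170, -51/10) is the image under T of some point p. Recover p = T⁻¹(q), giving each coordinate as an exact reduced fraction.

T1 = [1 0 0 0; 0 -4/5 3/5 0; 0 -3/5 -4/5 0; 0 0 0 1]
T2·T1 = [-8/17 12/17 -9/17 0; 15/17 32/85 -24/85 0; 0 -3/5 -4/5 0; 0 0 0 1]
det M = 1; M⁻¹ = [-8/17 15/17 0 0; 12/17 32/85 -3/5 0; -9/17 -24/85 -4/5 0; 0 0 0 1]
M⁻¹ · (39/17, -81/170, -51/10)ᵀ = (-3/2, 9/2, 3)ᵀ

p = (-3/2, 9/2, 3)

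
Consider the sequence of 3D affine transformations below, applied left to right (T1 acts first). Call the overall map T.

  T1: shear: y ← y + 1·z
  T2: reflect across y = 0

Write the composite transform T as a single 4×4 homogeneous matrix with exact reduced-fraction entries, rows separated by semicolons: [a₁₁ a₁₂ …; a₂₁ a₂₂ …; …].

T1 = [1 0 0 0; 0 1 1 0; 0 0 1 0; 0 0 0 1]
T2·T1 = [1 0 0 0; 0 -1 -1 0; 0 0 1 0; 0 0 0 1]

T = [1 0 0 0; 0 -1 -1 0; 0 0 1 0; 0 0 0 1]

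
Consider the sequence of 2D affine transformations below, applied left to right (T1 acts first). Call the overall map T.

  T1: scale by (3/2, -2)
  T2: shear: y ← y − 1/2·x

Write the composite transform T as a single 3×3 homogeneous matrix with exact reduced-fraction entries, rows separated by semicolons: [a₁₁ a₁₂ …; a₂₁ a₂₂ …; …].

T = [3/2 0 0; -3/4 -2 0; 0 0 1]

T1 = [3/2 0 0; 0 -2 0; 0 0 1]
T2·T1 = [3/2 0 0; -3/4 -2 0; 0 0 1]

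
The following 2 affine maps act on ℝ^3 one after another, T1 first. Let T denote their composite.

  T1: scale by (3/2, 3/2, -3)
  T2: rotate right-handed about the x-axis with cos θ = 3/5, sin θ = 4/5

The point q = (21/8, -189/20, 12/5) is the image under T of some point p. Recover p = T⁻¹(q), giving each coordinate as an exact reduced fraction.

p = (7/4, -5/2, -3)

T1 = [3/2 0 0 0; 0 3/2 0 0; 0 0 -3 0; 0 0 0 1]
T2·T1 = [3/2 0 0 0; 0 9/10 12/5 0; 0 6/5 -9/5 0; 0 0 0 1]
det M = -27/4; M⁻¹ = [2/3 0 0 0; 0 2/5 8/15 0; 0 4/15 -1/5 0; 0 0 0 1]
M⁻¹ · (21/8, -189/20, 12/5)ᵀ = (7/4, -5/2, -3)ᵀ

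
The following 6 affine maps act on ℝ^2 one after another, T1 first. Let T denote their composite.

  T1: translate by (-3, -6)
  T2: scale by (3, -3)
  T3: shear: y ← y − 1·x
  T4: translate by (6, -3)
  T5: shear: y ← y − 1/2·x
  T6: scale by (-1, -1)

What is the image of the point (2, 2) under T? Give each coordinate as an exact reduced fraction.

T(p) = (-3, -21/2)

T1 translate by (-3, -6): (2, 2) → (-1, -4)
T2 scale by (3, -3): (-1, -4) → (-3, 12)
T3 shear: y ← y − 1·x: (-3, 12) → (-3, 15)
T4 translate by (6, -3): (-3, 15) → (3, 12)
T5 shear: y ← y − 1/2·x: (3, 12) → (3, 21/2)
T6 scale by (-1, -1): (3, 21/2) → (-3, -21/2)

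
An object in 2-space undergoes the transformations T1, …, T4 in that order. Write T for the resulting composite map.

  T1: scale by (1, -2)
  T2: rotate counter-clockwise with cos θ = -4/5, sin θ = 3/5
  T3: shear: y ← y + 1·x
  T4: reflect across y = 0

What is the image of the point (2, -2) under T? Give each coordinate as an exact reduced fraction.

T(p) = (-4, 6)

T1 scale by (1, -2): (2, -2) → (2, 4)
T2 rotate counter-clockwise with cos θ = -4/5, sin θ = 3/5: (2, 4) → (-4, -2)
T3 shear: y ← y + 1·x: (-4, -2) → (-4, -6)
T4 reflect across y = 0: (-4, -6) → (-4, 6)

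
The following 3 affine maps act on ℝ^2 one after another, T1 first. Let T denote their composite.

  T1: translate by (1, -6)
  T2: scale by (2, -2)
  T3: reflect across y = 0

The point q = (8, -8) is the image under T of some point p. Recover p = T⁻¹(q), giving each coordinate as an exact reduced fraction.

T1 = [1 0 1; 0 1 -6; 0 0 1]
T2·T1 = [2 0 2; 0 -2 12; 0 0 1]
T3·…·T1 = [2 0 2; 0 2 -12; 0 0 1]
det M = 4; M⁻¹ = [1/2 0 -1; 0 1/2 6; 0 0 1]
M⁻¹ · (8, -8)ᵀ = (3, 2)ᵀ

p = (3, 2)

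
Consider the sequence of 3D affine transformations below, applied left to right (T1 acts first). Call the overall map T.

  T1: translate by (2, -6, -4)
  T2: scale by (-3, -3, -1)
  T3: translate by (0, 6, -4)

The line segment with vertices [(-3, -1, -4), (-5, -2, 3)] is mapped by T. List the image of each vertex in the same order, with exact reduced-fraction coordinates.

T1 translate by (2, -6, -4): (-3, -1, -4) → (-1, -7, -8); (-5, -2, 3) → (-3, -8, -1)
T2 scale by (-3, -3, -1): (-1, -7, -8) → (3, 21, 8); (-3, -8, -1) → (9, 24, 1)
T3 translate by (0, 6, -4): (3, 21, 8) → (3, 27, 4); (9, 24, 1) → (9, 30, -3)

image vertices: (3, 27, 4), (9, 30, -3)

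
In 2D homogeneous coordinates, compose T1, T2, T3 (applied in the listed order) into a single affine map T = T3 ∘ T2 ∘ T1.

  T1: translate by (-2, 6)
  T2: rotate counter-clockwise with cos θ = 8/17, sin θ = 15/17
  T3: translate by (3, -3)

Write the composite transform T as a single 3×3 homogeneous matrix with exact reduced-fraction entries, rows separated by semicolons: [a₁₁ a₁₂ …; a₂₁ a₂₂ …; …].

T = [8/17 -15/17 -55/17; 15/17 8/17 -33/17; 0 0 1]

T1 = [1 0 -2; 0 1 6; 0 0 1]
T2·T1 = [8/17 -15/17 -106/17; 15/17 8/17 18/17; 0 0 1]
T3·…·T1 = [8/17 -15/17 -55/17; 15/17 8/17 -33/17; 0 0 1]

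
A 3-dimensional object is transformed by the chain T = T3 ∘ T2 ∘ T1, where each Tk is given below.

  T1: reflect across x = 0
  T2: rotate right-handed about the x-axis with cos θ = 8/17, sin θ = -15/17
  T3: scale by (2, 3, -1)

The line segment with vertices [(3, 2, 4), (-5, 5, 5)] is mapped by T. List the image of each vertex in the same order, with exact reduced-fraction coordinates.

image vertices: (-6, 228/17, -2/17), (10, 345/17, 35/17)

T1 reflect across x = 0: (3, 2, 4) → (-3, 2, 4); (-5, 5, 5) → (5, 5, 5)
T2 rotate right-handed about the x-axis with cos θ = 8/17, sin θ = -15/17: (-3, 2, 4) → (-3, 76/17, 2/17); (5, 5, 5) → (5, 115/17, -35/17)
T3 scale by (2, 3, -1): (-3, 76/17, 2/17) → (-6, 228/17, -2/17); (5, 115/17, -35/17) → (10, 345/17, 35/17)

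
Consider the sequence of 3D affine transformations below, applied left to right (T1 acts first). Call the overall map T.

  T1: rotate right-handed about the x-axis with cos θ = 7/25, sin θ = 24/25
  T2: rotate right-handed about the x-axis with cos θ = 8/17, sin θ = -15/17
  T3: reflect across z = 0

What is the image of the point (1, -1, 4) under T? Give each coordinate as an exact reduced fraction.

T1 rotate right-handed about the x-axis with cos θ = 7/25, sin θ = 24/25: (1, -1, 4) → (1, -103/25, 4/25)
T2 rotate right-handed about the x-axis with cos θ = 8/17, sin θ = -15/17: (1, -103/25, 4/25) → (1, -764/425, 1577/425)
T3 reflect across z = 0: (1, -764/425, 1577/425) → (1, -764/425, -1577/425)

T(p) = (1, -764/425, -1577/425)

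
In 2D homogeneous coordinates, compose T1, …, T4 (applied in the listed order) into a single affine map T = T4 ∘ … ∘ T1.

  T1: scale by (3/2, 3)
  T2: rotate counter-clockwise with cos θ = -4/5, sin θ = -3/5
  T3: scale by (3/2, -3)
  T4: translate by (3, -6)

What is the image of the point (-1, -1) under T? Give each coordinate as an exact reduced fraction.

T1 scale by (3/2, 3): (-1, -1) → (-3/2, -3)
T2 rotate counter-clockwise with cos θ = -4/5, sin θ = -3/5: (-3/2, -3) → (-3/5, 33/10)
T3 scale by (3/2, -3): (-3/5, 33/10) → (-9/10, -99/10)
T4 translate by (3, -6): (-9/10, -99/10) → (21/10, -159/10)

T(p) = (21/10, -159/10)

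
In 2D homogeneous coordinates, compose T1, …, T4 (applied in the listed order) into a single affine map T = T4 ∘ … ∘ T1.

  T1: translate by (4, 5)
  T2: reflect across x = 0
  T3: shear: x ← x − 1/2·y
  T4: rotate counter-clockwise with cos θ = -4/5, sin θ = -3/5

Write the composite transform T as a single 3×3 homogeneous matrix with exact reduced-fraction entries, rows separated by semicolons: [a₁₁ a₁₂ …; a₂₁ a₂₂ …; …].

T1 = [1 0 4; 0 1 5; 0 0 1]
T2·T1 = [-1 0 -4; 0 1 5; 0 0 1]
T3·…·T1 = [-1 -1/2 -13/2; 0 1 5; 0 0 1]
T4·…·T1 = [4/5 1 41/5; 3/5 -1/2 -1/10; 0 0 1]

T = [4/5 1 41/5; 3/5 -1/2 -1/10; 0 0 1]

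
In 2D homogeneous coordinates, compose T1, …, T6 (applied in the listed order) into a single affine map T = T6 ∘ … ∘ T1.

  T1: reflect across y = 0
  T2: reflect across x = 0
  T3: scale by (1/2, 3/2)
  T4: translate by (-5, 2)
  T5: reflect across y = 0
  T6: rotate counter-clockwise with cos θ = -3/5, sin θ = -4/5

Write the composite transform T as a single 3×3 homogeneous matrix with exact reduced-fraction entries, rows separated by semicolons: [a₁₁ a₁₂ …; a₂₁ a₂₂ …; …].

T = [3/10 6/5 7/5; 2/5 -9/10 26/5; 0 0 1]

T1 = [1 0 0; 0 -1 0; 0 0 1]
T2·T1 = [-1 0 0; 0 -1 0; 0 0 1]
T3·…·T1 = [-1/2 0 0; 0 -3/2 0; 0 0 1]
T4·…·T1 = [-1/2 0 -5; 0 -3/2 2; 0 0 1]
T5·…·T1 = [-1/2 0 -5; 0 3/2 -2; 0 0 1]
T6·…·T1 = [3/10 6/5 7/5; 2/5 -9/10 26/5; 0 0 1]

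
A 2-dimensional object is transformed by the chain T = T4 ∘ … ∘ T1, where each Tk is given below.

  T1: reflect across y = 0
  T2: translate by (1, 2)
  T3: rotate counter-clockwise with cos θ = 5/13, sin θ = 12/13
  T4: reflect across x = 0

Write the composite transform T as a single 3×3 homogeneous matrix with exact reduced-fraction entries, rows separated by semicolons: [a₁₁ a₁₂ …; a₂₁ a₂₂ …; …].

T1 = [1 0 0; 0 -1 0; 0 0 1]
T2·T1 = [1 0 1; 0 -1 2; 0 0 1]
T3·…·T1 = [5/13 12/13 -19/13; 12/13 -5/13 22/13; 0 0 1]
T4·…·T1 = [-5/13 -12/13 19/13; 12/13 -5/13 22/13; 0 0 1]

T = [-5/13 -12/13 19/13; 12/13 -5/13 22/13; 0 0 1]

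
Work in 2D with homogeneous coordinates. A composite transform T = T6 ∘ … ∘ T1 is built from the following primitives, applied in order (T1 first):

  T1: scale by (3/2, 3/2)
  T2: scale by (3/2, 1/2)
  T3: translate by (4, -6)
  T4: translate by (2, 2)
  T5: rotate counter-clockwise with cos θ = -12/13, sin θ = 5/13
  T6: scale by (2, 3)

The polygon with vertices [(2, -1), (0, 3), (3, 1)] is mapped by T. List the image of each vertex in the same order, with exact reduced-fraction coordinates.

image vertices: (-409/26, 657/26), (-253/26, 153/13), (-547/26, 1233/52)

T1 scale by (3/2, 3/2): (2, -1) → (3, -3/2); (0, 3) → (0, 9/2); (3, 1) → (9/2, 3/2)
T2 scale by (3/2, 1/2): (3, -3/2) → (9/2, -3/4); (0, 9/2) → (0, 9/4); (9/2, 3/2) → (27/4, 3/4)
T3 translate by (4, -6): (9/2, -3/4) → (17/2, -27/4); (0, 9/4) → (4, -15/4); (27/4, 3/4) → (43/4, -21/4)
T4 translate by (2, 2): (17/2, -27/4) → (21/2, -19/4); (4, -15/4) → (6, -7/4); (43/4, -21/4) → (51/4, -13/4)
T5 rotate counter-clockwise with cos θ = -12/13, sin θ = 5/13: (21/2, -19/4) → (-409/52, 219/26); (6, -7/4) → (-253/52, 51/13); (51/4, -13/4) → (-547/52, 411/52)
T6 scale by (2, 3): (-409/52, 219/26) → (-409/26, 657/26); (-253/52, 51/13) → (-253/26, 153/13); (-547/52, 411/52) → (-547/26, 1233/52)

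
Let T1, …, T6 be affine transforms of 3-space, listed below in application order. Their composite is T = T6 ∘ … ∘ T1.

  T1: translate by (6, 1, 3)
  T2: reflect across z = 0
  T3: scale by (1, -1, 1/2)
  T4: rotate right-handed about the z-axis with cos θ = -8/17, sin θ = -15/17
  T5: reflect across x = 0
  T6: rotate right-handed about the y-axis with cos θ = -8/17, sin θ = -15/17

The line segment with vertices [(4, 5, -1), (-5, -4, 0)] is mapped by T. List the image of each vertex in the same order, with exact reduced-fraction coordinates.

image vertices: (-65/17, -6, 158/17), (1357/578, -39/17, -351/289)

T1 translate by (6, 1, 3): (4, 5, -1) → (10, 6, 2); (-5, -4, 0) → (1, -3, 3)
T2 reflect across z = 0: (10, 6, 2) → (10, 6, -2); (1, -3, 3) → (1, -3, -3)
T3 scale by (1, -1, 1/2): (10, 6, -2) → (10, -6, -1); (1, -3, -3) → (1, 3, -3/2)
T4 rotate right-handed about the z-axis with cos θ = -8/17, sin θ = -15/17: (10, -6, -1) → (-10, -6, -1); (1, 3, -3/2) → (37/17, -39/17, -3/2)
T5 reflect across x = 0: (-10, -6, -1) → (10, -6, -1); (37/17, -39/17, -3/2) → (-37/17, -39/17, -3/2)
T6 rotate right-handed about the y-axis with cos θ = -8/17, sin θ = -15/17: (10, -6, -1) → (-65/17, -6, 158/17); (-37/17, -39/17, -3/2) → (1357/578, -39/17, -351/289)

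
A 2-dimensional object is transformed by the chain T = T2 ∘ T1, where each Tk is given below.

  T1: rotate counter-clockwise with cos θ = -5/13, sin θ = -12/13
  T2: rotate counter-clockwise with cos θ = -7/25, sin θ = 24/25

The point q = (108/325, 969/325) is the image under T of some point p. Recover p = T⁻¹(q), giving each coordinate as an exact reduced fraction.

T1 = [-5/13 12/13 0; -12/13 -5/13 0; 0 0 1]
T2·T1 = [323/325 36/325 0; -36/325 323/325 0; 0 0 1]
det M = 1; M⁻¹ = [323/325 -36/325 0; 36/325 323/325 0; 0 0 1]
M⁻¹ · (108/325, 969/325)ᵀ = (0, 3)ᵀ

p = (0, 3)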